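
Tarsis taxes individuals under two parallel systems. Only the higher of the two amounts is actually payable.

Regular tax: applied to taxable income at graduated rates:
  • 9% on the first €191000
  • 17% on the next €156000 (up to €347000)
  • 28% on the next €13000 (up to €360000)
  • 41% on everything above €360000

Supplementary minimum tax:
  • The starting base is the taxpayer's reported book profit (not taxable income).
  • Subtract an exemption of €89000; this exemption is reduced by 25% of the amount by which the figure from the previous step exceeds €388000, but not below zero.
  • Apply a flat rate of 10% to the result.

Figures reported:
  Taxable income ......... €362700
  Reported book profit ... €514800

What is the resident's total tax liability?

Supplementary minimum tax:
  Base (reported book profit): €514800
  Exemption: €89000 − 25% × (€514800 − €388000) = €89000 − €31700 = €57300
  Base: €514800 − €57300 = €457500
  €457500 × 10% = €45750

Regular tax:
  €191000 × 9% = €17190
  €156000 × 17% = €26520
  €13000 × 28% = €3640
  €2700 × 41% = €1107
  → €48457

€48457 > €45750, so the regular tax governs.

€48457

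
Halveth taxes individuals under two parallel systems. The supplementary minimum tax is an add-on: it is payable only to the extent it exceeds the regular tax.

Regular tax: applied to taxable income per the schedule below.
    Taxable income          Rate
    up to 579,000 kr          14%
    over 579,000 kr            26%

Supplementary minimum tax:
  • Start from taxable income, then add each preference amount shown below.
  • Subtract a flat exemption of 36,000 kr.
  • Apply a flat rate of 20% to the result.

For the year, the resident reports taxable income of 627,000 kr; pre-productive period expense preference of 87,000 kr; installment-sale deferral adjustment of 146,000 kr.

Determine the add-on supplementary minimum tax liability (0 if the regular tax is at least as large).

71,260 kr

Supplementary minimum tax:
  Adjusted income: 627,000 kr + 87,000 kr + 146,000 kr = 860,000 kr
  Less exemption 36,000 kr → base 824,000 kr
  824,000 kr × 20% = 164,800 kr

Regular tax:
  579,000 kr × 14% = 81,060 kr
  48,000 kr × 26% = 12,480 kr
  → 93,540 kr

Excess of supplementary minimum tax over regular tax: 164,800 kr − 93,540 kr = 71,260 kr.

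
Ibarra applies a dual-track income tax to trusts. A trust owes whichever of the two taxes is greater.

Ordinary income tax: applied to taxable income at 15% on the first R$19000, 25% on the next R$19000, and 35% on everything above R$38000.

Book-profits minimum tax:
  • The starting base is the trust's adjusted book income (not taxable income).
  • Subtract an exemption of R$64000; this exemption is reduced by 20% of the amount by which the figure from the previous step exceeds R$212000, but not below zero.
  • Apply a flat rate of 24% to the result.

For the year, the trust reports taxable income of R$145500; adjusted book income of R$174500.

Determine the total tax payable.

Book-profits minimum tax:
  Base (adjusted book income): R$174500
  Exemption: R$174500 ≤ R$212000, so full R$64000 applies
  Base: R$174500 − R$64000 = R$110500
  R$110500 × 24% = R$26520

Ordinary income tax:
  R$19000 × 15% = R$2850
  R$19000 × 25% = R$4750
  R$107500 × 35% = R$37625
  → R$45225

R$45225 > R$26520, so the ordinary income tax governs.

R$45225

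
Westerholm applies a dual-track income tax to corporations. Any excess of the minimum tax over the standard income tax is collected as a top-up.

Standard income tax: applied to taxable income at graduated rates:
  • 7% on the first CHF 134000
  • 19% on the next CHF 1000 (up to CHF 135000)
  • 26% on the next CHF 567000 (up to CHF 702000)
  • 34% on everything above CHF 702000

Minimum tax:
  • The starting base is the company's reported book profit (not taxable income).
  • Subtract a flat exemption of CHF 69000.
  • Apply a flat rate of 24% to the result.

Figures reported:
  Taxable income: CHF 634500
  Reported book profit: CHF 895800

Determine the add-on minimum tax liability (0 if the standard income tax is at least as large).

CHF 58992

Minimum tax:
  Base (reported book profit): CHF 895800
  Less exemption CHF 69000 → base CHF 826800
  CHF 826800 × 24% = CHF 198432

Standard income tax:
  CHF 134000 × 7% = CHF 9380
  CHF 1000 × 19% = CHF 190
  CHF 499500 × 26% = CHF 129870
  → CHF 139440

Excess of minimum tax over standard income tax: CHF 198432 − CHF 139440 = CHF 58992.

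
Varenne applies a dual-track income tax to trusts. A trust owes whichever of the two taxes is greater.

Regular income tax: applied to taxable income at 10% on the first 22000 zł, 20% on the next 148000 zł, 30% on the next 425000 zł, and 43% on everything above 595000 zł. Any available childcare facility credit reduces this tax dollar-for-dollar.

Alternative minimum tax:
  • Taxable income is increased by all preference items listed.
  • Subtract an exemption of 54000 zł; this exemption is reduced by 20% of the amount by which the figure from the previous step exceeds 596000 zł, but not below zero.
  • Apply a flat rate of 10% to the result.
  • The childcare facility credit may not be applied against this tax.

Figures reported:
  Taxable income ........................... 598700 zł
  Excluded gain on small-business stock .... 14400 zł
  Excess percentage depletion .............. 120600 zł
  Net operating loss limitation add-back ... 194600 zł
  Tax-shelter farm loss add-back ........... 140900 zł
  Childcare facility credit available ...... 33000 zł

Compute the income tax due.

Regular income tax:
  22000 zł × 10% = 2200 zł
  148000 zł × 20% = 29600 zł
  425000 zł × 30% = 127500 zł
  3700 zł × 43% = 1591 zł
  → 160891 zł
  Less childcare facility credit 33000 zł → 127891 zł

Alternative minimum tax:
  Adjusted income: 598700 zł + 14400 zł + 120600 zł + 194600 zł + 140900 zł = 1069200 zł
  Exemption: 20% × (1069200 zł − 596000 zł) = 94640 zł ≥ 54000 zł, so the exemption is fully phased out
  Base: 1069200 zł − 0 zł = 1069200 zł
  1069200 zł × 10% = 106920 zł

127891 zł > 106920 zł, so the regular income tax governs.

127891 zł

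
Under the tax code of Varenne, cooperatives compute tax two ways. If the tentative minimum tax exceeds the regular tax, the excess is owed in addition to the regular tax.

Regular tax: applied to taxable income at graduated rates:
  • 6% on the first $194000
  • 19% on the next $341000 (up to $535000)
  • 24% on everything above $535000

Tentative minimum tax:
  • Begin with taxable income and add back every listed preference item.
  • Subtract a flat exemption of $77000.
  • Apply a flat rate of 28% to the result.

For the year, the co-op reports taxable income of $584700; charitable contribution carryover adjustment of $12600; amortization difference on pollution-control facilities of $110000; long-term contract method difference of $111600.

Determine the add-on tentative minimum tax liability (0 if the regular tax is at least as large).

$119374

Regular tax:
  $194000 × 6% = $11640
  $341000 × 19% = $64790
  $49700 × 24% = $11928
  → $88358

Tentative minimum tax:
  Adjusted income: $584700 + $12600 + $110000 + $111600 = $818900
  Less exemption $77000 → base $741900
  $741900 × 28% = $207732

Excess of tentative minimum tax over regular tax: $207732 − $88358 = $119374.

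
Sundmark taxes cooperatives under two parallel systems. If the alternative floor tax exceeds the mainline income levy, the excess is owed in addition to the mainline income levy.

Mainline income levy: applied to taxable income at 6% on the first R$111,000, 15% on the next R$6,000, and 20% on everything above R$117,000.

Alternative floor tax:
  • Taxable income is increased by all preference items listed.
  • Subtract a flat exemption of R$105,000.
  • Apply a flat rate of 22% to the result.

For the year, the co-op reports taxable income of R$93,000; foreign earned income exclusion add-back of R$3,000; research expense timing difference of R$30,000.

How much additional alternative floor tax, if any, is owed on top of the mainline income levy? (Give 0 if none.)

R$0

Mainline income levy:
  R$93,000 × 6% = R$5,580

Alternative floor tax:
  Adjusted income: R$93,000 + R$3,000 + R$30,000 = R$126,000
  Less exemption R$105,000 → base R$21,000
  R$21,000 × 22% = R$4,620

R$4,620 ≤ R$5,580, so no add-on is due.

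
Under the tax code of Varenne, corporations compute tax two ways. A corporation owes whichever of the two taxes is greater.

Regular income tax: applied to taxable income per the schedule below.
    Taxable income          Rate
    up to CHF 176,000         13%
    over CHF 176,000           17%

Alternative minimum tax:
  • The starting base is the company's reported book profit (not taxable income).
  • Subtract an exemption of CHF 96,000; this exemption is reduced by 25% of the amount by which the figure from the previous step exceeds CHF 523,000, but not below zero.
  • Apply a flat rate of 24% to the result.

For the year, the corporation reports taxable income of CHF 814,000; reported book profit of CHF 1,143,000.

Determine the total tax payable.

Regular income tax:
  CHF 176,000 × 13% = CHF 22,880
  CHF 638,000 × 17% = CHF 108,460
  → CHF 131,340

Alternative minimum tax:
  Base (reported book profit): CHF 1,143,000
  Exemption: 25% × (CHF 1,143,000 − CHF 523,000) = CHF 155,000 ≥ CHF 96,000, so the exemption is fully phased out
  Base: CHF 1,143,000 − CHF 0 = CHF 1,143,000
  CHF 1,143,000 × 24% = CHF 274,320

CHF 274,320 > CHF 131,340, so the alternative minimum tax is the binding amount.

CHF 274,320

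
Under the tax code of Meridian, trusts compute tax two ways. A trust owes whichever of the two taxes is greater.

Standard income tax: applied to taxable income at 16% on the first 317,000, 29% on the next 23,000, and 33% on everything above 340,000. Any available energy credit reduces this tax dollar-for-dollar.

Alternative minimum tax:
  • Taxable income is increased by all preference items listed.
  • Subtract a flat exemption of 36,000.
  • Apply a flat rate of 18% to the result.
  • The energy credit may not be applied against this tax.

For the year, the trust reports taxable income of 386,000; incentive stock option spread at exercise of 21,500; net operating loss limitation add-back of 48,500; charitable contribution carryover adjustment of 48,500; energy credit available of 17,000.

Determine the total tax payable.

84,330

Standard income tax:
  317,000 × 16% = 50,720
  23,000 × 29% = 6,670
  46,000 × 33% = 15,180
  → 72,570
  Less energy credit 17,000 → 55,570

Alternative minimum tax:
  Adjusted income: 386,000 + 21,500 + 48,500 + 48,500 = 504,500
  Less exemption 36,000 → base 468,500
  468,500 × 18% = 84,330

84,330 > 55,570, so the alternative minimum tax is the binding amount.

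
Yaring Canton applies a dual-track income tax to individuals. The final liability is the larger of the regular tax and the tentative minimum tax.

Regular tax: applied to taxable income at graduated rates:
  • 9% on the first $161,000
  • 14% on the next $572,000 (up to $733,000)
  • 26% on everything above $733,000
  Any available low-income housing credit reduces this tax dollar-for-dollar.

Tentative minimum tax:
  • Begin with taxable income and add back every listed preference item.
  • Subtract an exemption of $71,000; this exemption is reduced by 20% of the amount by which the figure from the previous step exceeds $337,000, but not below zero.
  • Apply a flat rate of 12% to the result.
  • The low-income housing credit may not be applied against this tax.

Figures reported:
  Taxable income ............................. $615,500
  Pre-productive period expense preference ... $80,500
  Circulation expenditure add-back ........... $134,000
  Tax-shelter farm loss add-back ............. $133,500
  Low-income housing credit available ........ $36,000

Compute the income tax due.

Regular tax:
  $161,000 × 9% = $14,490
  $454,500 × 14% = $63,630
  → $78,120
  Less low-income housing credit $36,000 → $42,120

Tentative minimum tax:
  Adjusted income: $615,500 + $80,500 + $134,000 + $133,500 = $963,500
  Exemption: 20% × ($963,500 − $337,000) = $125,300 ≥ $71,000, so the exemption is fully phased out
  Base: $963,500 − $0 = $963,500
  $963,500 × 12% = $115,620

$115,620 > $42,120, so the tentative minimum tax is the binding amount.

$115,620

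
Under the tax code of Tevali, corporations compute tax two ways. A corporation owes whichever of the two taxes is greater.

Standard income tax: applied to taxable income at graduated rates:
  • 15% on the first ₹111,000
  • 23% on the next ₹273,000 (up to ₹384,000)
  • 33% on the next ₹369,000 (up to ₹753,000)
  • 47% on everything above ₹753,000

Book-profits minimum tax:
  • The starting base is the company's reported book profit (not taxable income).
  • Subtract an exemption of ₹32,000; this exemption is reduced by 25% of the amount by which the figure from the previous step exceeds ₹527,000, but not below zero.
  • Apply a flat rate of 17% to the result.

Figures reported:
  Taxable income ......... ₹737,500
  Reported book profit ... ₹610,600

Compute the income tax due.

₹196,095

Standard income tax:
  ₹111,000 × 15% = ₹16,650
  ₹273,000 × 23% = ₹62,790
  ₹353,500 × 33% = ₹116,655
  → ₹196,095

Book-profits minimum tax:
  Base (reported book profit): ₹610,600
  Exemption: ₹32,000 − 25% × (₹610,600 − ₹527,000) = ₹32,000 − ₹20,900 = ₹11,100
  Base: ₹610,600 − ₹11,100 = ₹599,500
  ₹599,500 × 17% = ₹101,915

₹196,095 > ₹101,915, so the standard income tax governs.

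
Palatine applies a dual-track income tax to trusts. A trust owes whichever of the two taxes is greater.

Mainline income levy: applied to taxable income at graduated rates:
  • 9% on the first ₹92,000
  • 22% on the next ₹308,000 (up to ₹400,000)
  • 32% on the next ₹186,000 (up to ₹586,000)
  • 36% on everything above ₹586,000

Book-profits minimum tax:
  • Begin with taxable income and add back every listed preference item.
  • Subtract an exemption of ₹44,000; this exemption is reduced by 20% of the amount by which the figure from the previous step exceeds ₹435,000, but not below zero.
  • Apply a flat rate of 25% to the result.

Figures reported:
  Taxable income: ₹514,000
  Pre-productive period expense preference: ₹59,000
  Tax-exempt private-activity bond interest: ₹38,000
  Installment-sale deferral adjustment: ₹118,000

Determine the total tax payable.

Mainline income levy:
  ₹92,000 × 9% = ₹8,280
  ₹308,000 × 22% = ₹67,760
  ₹114,000 × 32% = ₹36,480
  → ₹112,520

Book-profits minimum tax:
  Adjusted income: ₹514,000 + ₹59,000 + ₹38,000 + ₹118,000 = ₹729,000
  Exemption: 20% × (₹729,000 − ₹435,000) = ₹58,800 ≥ ₹44,000, so the exemption is fully phased out
  Base: ₹729,000 − ₹0 = ₹729,000
  ₹729,000 × 25% = ₹182,250

₹182,250 > ₹112,520, so the book-profits minimum tax is the binding amount.

₹182,250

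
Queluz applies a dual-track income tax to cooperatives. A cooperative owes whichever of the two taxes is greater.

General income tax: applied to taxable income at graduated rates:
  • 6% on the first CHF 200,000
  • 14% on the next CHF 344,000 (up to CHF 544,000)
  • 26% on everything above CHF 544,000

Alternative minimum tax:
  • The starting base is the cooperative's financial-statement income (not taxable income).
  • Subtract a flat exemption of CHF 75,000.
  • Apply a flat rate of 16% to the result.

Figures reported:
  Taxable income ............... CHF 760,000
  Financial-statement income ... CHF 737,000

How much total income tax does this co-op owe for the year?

General income tax:
  CHF 200,000 × 6% = CHF 12,000
  CHF 344,000 × 14% = CHF 48,160
  CHF 216,000 × 26% = CHF 56,160
  → CHF 116,320

Alternative minimum tax:
  Base (financial-statement income): CHF 737,000
  Less exemption CHF 75,000 → base CHF 662,000
  CHF 662,000 × 16% = CHF 105,920

CHF 116,320 > CHF 105,920, so the general income tax governs.

CHF 116,320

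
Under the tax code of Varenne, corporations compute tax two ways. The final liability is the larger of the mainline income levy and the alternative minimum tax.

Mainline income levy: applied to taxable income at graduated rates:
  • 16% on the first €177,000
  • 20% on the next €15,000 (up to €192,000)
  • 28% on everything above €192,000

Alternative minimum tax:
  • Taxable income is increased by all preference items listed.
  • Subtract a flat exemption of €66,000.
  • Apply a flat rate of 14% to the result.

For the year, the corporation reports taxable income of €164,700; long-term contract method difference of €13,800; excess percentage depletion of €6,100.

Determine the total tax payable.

Alternative minimum tax:
  Adjusted income: €164,700 + €13,800 + €6,100 = €184,600
  Less exemption €66,000 → base €118,600
  €118,600 × 14% = €16,604

Mainline income levy:
  €164,700 × 16% = €26,352

€26,352 > €16,604, so the mainline income levy governs.

€26,352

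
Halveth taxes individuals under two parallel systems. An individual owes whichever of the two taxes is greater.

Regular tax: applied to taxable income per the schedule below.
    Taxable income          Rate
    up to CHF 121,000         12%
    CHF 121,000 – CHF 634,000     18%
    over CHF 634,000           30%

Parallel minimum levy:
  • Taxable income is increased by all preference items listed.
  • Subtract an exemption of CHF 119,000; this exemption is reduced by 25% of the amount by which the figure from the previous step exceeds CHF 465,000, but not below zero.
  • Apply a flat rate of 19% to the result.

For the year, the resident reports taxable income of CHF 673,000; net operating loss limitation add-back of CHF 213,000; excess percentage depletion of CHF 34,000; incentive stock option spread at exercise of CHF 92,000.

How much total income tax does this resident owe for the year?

Parallel minimum levy:
  Adjusted income: CHF 673,000 + CHF 213,000 + CHF 34,000 + CHF 92,000 = CHF 1,012,000
  Exemption: 25% × (CHF 1,012,000 − CHF 465,000) = CHF 136,750 ≥ CHF 119,000, so the exemption is fully phased out
  Base: CHF 1,012,000 − CHF 0 = CHF 1,012,000
  CHF 1,012,000 × 19% = CHF 192,280

Regular tax:
  CHF 121,000 × 12% = CHF 14,520
  CHF 513,000 × 18% = CHF 92,340
  CHF 39,000 × 30% = CHF 11,700
  → CHF 118,560

CHF 192,280 > CHF 118,560, so the parallel minimum levy is the binding amount.

CHF 192,280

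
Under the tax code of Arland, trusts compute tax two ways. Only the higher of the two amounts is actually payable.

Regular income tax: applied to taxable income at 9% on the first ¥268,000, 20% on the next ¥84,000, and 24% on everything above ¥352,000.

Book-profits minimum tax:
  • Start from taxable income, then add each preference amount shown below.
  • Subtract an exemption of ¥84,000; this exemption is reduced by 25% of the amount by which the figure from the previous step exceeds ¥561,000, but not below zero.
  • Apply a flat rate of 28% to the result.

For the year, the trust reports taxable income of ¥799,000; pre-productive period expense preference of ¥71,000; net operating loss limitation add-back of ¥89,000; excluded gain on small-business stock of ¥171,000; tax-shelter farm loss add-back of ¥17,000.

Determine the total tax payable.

Regular income tax:
  ¥268,000 × 9% = ¥24,120
  ¥84,000 × 20% = ¥16,800
  ¥447,000 × 24% = ¥107,280
  → ¥148,200

Book-profits minimum tax:
  Adjusted income: ¥799,000 + ¥71,000 + ¥89,000 + ¥171,000 + ¥17,000 = ¥1,147,000
  Exemption: 25% × (¥1,147,000 − ¥561,000) = ¥146,500 ≥ ¥84,000, so the exemption is fully phased out
  Base: ¥1,147,000 − ¥0 = ¥1,147,000
  ¥1,147,000 × 28% = ¥321,160

¥321,160 > ¥148,200, so the book-profits minimum tax is the binding amount.

¥321,160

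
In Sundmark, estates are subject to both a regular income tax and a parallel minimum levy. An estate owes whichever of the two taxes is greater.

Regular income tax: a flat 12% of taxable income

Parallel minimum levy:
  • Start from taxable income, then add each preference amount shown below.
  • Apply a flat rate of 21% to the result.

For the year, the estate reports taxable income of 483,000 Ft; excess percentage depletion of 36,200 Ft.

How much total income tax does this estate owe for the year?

Regular income tax:
  483,000 Ft × 12% = 57,960 Ft

Parallel minimum levy:
  Adjusted income: 483,000 Ft + 36,200 Ft = 519,200 Ft
  519,200 Ft × 21% = 109,032 Ft

109,032 Ft > 57,960 Ft, so the parallel minimum levy is the binding amount.

109,032 Ft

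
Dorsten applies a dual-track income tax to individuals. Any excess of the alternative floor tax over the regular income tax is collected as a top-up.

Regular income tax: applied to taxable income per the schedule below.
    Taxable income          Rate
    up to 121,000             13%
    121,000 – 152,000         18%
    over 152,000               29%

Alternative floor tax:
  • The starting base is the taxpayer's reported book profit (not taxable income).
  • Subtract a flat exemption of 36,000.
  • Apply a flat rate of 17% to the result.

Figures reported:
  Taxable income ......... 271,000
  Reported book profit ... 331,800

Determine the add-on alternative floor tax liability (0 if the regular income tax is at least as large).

Regular income tax:
  121,000 × 13% = 15,730
  31,000 × 18% = 5,580
  119,000 × 29% = 34,510
  → 55,820

Alternative floor tax:
  Base (reported book profit): 331,800
  Less exemption 36,000 → base 295,800
  295,800 × 17% = 50,286

50,286 ≤ 55,820, so no add-on is due.

0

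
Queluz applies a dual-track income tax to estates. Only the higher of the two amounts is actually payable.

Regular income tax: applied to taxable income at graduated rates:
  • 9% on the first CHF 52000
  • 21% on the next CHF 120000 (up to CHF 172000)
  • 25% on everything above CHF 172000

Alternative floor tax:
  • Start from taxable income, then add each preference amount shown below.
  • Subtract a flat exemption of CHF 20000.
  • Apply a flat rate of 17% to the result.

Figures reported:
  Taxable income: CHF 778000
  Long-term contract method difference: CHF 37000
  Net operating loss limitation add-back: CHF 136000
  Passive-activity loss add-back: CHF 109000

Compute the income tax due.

CHF 181380

Alternative floor tax:
  Adjusted income: CHF 778000 + CHF 37000 + CHF 136000 + CHF 109000 = CHF 1060000
  Less exemption CHF 20000 → base CHF 1040000
  CHF 1040000 × 17% = CHF 176800

Regular income tax:
  CHF 52000 × 9% = CHF 4680
  CHF 120000 × 21% = CHF 25200
  CHF 606000 × 25% = CHF 151500
  → CHF 181380

CHF 181380 > CHF 176800, so the regular income tax governs.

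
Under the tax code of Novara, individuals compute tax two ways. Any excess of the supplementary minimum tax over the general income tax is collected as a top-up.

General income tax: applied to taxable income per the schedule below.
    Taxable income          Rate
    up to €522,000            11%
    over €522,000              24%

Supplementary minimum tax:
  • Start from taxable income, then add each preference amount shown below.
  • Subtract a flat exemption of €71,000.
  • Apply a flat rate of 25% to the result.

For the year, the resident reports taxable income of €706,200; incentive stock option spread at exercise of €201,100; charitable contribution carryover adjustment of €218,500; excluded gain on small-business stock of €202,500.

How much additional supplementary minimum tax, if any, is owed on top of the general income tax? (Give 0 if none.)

€212,697

General income tax:
  €522,000 × 11% = €57,420
  €184,200 × 24% = €44,208
  → €101,628

Supplementary minimum tax:
  Adjusted income: €706,200 + €201,100 + €218,500 + €202,500 = €1,328,300
  Less exemption €71,000 → base €1,257,300
  €1,257,300 × 25% = €314,325

Excess of supplementary minimum tax over general income tax: €314,325 − €101,628 = €212,697.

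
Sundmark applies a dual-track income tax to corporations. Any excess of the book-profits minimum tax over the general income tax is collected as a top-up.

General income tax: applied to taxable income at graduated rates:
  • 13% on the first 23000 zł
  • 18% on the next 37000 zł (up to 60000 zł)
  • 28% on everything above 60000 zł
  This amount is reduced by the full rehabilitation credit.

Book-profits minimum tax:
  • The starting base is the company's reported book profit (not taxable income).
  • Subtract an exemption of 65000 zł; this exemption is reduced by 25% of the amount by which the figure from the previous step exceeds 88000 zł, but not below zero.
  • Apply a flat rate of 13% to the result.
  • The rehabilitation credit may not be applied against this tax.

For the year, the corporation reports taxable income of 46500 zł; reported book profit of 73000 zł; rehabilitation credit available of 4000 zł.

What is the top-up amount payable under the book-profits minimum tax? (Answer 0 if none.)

0 zł

General income tax:
  23000 zł × 13% = 2990 zł
  23500 zł × 18% = 4230 zł
  → 7220 zł
  Less rehabilitation credit 4000 zł → 3220 zł

Book-profits minimum tax:
  Base (reported book profit): 73000 zł
  Exemption: 73000 zł ≤ 88000 zł, so full 65000 zł applies
  Base: 73000 zł − 65000 zł = 8000 zł
  8000 zł × 13% = 1040 zł

1040 zł ≤ 3220 zł, so no add-on is due.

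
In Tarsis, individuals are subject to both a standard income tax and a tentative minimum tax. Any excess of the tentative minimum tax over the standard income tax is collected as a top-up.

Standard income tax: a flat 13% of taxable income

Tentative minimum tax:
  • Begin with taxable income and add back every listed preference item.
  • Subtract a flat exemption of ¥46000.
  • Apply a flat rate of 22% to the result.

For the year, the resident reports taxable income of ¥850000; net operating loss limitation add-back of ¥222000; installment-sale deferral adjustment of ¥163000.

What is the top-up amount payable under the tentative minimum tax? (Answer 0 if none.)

Standard income tax:
  ¥850000 × 13% = ¥110500

Tentative minimum tax:
  Adjusted income: ¥850000 + ¥222000 + ¥163000 = ¥1235000
  Less exemption ¥46000 → base ¥1189000
  ¥1189000 × 22% = ¥261580

Excess of tentative minimum tax over standard income tax: ¥261580 − ¥110500 = ¥151080.

¥151080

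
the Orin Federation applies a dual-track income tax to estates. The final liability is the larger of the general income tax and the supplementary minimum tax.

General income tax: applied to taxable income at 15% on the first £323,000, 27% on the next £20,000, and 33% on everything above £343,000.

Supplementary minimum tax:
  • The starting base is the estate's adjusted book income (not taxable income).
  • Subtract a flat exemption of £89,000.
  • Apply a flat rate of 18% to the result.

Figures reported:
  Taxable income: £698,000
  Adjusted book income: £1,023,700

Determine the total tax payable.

£171,000

Supplementary minimum tax:
  Base (adjusted book income): £1,023,700
  Less exemption £89,000 → base £934,700
  £934,700 × 18% = £168,246

General income tax:
  £323,000 × 15% = £48,450
  £20,000 × 27% = £5,400
  £355,000 × 33% = £117,150
  → £171,000

£171,000 > £168,246, so the general income tax governs.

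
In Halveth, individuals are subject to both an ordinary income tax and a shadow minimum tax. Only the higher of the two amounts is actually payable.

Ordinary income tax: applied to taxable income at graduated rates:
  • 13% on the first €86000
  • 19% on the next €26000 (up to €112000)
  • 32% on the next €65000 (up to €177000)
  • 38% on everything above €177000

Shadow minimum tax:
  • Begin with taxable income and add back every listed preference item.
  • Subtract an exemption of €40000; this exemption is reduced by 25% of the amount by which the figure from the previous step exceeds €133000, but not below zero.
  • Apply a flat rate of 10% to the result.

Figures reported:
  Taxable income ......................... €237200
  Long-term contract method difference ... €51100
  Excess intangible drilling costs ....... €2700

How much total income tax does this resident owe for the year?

€59796

Ordinary income tax:
  €86000 × 13% = €11180
  €26000 × 19% = €4940
  €65000 × 32% = €20800
  €60200 × 38% = €22876
  → €59796

Shadow minimum tax:
  Adjusted income: €237200 + €51100 + €2700 = €291000
  Exemption: €40000 − 25% × (€291000 − €133000) = €40000 − €39500 = €500
  Base: €291000 − €500 = €290500
  €290500 × 10% = €29050

€59796 > €29050, so the ordinary income tax governs.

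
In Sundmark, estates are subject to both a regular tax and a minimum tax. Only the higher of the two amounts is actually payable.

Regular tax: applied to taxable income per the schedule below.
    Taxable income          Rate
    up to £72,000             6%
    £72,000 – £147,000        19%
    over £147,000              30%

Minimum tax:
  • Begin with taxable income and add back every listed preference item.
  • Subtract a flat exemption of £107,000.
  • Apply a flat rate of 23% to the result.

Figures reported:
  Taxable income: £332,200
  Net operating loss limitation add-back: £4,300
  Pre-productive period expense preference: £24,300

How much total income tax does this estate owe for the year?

Minimum tax:
  Adjusted income: £332,200 + £4,300 + £24,300 = £360,800
  Less exemption £107,000 → base £253,800
  £253,800 × 23% = £58,374

Regular tax:
  £72,000 × 6% = £4,320
  £75,000 × 19% = £14,250
  £185,200 × 30% = £55,560
  → £74,130

£74,130 > £58,374, so the regular tax governs.

£74,130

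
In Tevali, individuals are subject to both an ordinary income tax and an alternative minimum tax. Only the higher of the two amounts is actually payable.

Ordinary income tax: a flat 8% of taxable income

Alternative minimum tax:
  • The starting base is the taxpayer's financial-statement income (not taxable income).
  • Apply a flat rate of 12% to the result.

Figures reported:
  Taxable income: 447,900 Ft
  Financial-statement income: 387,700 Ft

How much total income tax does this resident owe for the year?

46,524 Ft

Ordinary income tax:
  447,900 Ft × 8% = 35,832 Ft

Alternative minimum tax:
  Base (financial-statement income): 387,700 Ft
  387,700 Ft × 12% = 46,524 Ft

46,524 Ft > 35,832 Ft, so the alternative minimum tax is the binding amount.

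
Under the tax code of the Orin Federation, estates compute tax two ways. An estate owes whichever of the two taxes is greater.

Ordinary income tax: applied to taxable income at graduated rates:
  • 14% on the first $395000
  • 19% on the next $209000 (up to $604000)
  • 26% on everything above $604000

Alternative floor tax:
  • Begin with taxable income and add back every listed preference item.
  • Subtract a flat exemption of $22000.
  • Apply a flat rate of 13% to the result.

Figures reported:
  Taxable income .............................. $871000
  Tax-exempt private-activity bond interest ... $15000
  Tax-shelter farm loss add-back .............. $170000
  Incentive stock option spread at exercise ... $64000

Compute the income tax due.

$164430

Ordinary income tax:
  $395000 × 14% = $55300
  $209000 × 19% = $39710
  $267000 × 26% = $69420
  → $164430

Alternative floor tax:
  Adjusted income: $871000 + $15000 + $170000 + $64000 = $1120000
  Less exemption $22000 → base $1098000
  $1098000 × 13% = $142740

$164430 > $142740, so the ordinary income tax governs.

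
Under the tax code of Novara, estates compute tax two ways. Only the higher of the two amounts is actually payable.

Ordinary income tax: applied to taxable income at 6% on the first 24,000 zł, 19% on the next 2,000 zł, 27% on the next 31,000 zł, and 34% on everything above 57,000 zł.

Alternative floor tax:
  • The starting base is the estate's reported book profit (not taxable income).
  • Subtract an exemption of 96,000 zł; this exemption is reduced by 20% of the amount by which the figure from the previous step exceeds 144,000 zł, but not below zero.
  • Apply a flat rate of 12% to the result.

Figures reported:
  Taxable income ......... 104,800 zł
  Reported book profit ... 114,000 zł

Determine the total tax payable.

26,442 zł

Alternative floor tax:
  Base (reported book profit): 114,000 zł
  Exemption: 114,000 zł ≤ 144,000 zł, so full 96,000 zł applies
  Base: 114,000 zł − 96,000 zł = 18,000 zł
  18,000 zł × 12% = 2,160 zł

Ordinary income tax:
  24,000 zł × 6% = 1,440 zł
  2,000 zł × 19% = 380 zł
  31,000 zł × 27% = 8,370 zł
  47,800 zł × 34% = 16,252 zł
  → 26,442 zł

26,442 zł > 2,160 zł, so the ordinary income tax governs.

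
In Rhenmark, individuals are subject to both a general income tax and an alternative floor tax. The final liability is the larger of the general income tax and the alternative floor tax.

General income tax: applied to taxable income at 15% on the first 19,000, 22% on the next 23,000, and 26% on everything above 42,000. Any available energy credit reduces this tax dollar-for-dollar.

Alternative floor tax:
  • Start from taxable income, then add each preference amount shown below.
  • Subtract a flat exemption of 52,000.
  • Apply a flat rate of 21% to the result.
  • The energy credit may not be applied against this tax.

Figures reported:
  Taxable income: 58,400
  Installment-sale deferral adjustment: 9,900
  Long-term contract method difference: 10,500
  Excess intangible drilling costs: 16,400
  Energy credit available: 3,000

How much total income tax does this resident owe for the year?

9,174

Alternative floor tax:
  Adjusted income: 58,400 + 9,900 + 10,500 + 16,400 = 95,200
  Less exemption 52,000 → base 43,200
  43,200 × 21% = 9,072

General income tax:
  19,000 × 15% = 2,850
  23,000 × 22% = 5,060
  16,400 × 26% = 4,264
  → 12,174
  Less energy credit 3,000 → 9,174

9,174 > 9,072, so the general income tax governs.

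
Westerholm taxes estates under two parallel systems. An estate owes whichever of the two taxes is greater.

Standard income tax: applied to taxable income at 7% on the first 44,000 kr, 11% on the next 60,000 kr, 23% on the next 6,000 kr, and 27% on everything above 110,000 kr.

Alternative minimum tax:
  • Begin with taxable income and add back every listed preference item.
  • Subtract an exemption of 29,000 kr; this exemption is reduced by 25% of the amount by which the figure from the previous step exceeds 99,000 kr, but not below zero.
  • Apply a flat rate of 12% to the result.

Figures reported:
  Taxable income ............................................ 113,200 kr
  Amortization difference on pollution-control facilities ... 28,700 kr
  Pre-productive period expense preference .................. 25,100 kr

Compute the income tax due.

18,600 kr

Standard income tax:
  44,000 kr × 7% = 3,080 kr
  60,000 kr × 11% = 6,600 kr
  6,000 kr × 23% = 1,380 kr
  3,200 kr × 27% = 864 kr
  → 11,924 kr

Alternative minimum tax:
  Adjusted income: 113,200 kr + 28,700 kr + 25,100 kr = 167,000 kr
  Exemption: 29,000 kr − 25% × (167,000 kr − 99,000 kr) = 29,000 kr − 17,000 kr = 12,000 kr
  Base: 167,000 kr − 12,000 kr = 155,000 kr
  155,000 kr × 12% = 18,600 kr

18,600 kr > 11,924 kr, so the alternative minimum tax is the binding amount.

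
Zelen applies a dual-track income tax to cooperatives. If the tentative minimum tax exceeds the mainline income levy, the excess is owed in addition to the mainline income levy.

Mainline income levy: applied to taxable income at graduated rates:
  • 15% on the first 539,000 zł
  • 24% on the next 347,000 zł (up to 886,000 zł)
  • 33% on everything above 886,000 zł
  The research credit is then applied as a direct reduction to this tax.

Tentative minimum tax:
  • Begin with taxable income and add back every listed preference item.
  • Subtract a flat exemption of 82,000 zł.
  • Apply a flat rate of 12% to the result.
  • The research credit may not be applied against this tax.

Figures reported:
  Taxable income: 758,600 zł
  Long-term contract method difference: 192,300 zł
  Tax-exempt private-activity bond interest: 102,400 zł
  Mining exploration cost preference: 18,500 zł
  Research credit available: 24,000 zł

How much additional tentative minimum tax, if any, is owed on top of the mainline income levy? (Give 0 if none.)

Mainline income levy:
  539,000 zł × 15% = 80,850 zł
  219,600 zł × 24% = 52,704 zł
  → 133,554 zł
  Less research credit 24,000 zł → 109,554 zł

Tentative minimum tax:
  Adjusted income: 758,600 zł + 192,300 zł + 102,400 zł + 18,500 zł = 1,071,800 zł
  Less exemption 82,000 zł → base 989,800 zł
  989,800 zł × 12% = 118,776 zł

Excess of tentative minimum tax over mainline income levy: 118,776 zł − 109,554 zł = 9,222 zł.

9,222 zł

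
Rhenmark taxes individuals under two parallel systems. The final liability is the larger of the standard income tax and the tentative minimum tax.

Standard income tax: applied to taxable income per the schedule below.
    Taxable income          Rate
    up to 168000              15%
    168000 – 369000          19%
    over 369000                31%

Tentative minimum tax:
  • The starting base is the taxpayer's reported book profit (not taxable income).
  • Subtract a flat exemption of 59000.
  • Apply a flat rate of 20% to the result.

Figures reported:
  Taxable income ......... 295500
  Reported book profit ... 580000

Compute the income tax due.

104200

Standard income tax:
  168000 × 15% = 25200
  127500 × 19% = 24225
  → 49425

Tentative minimum tax:
  Base (reported book profit): 580000
  Less exemption 59000 → base 521000
  521000 × 20% = 104200

104200 > 49425, so the tentative minimum tax is the binding amount.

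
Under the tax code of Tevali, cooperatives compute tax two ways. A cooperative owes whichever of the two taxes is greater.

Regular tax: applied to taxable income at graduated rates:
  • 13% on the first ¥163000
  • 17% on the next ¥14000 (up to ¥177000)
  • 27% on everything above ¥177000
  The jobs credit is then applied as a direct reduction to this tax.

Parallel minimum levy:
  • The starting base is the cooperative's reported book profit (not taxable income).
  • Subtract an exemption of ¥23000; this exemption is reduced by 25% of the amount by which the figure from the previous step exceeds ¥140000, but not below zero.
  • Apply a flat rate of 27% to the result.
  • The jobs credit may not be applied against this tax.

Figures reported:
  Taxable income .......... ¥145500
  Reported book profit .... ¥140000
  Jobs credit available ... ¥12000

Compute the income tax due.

Regular tax:
  ¥145500 × 13% = ¥18915
  Less jobs credit ¥12000 → ¥6915

Parallel minimum levy:
  Base (reported book profit): ¥140000
  Exemption: ¥140000 ≤ ¥140000, so full ¥23000 applies
  Base: ¥140000 − ¥23000 = ¥117000
  ¥117000 × 27% = ¥31590

¥31590 > ¥6915, so the parallel minimum levy is the binding amount.

¥31590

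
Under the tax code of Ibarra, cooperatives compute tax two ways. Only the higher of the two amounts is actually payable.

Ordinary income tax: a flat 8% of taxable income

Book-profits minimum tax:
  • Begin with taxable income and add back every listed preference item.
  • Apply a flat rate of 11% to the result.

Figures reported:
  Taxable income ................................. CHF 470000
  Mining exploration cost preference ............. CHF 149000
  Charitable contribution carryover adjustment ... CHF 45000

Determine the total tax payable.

Book-profits minimum tax:
  Adjusted income: CHF 470000 + CHF 149000 + CHF 45000 = CHF 664000
  CHF 664000 × 11% = CHF 73040

Ordinary income tax:
  CHF 470000 × 8% = CHF 37600

CHF 73040 > CHF 37600, so the book-profits minimum tax is the binding amount.

CHF 73040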